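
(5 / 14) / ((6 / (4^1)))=5 / 21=0.24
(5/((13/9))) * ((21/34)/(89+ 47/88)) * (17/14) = 2970/102427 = 0.03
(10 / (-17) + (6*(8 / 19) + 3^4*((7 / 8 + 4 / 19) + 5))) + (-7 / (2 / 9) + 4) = 1207673 / 2584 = 467.37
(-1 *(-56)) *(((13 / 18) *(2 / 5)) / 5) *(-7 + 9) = 1456 / 225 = 6.47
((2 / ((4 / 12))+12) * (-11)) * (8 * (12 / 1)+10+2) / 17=-21384 / 17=-1257.88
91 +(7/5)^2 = 2324/25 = 92.96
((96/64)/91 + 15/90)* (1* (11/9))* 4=2200/2457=0.90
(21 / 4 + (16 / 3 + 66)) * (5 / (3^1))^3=114875 / 324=354.55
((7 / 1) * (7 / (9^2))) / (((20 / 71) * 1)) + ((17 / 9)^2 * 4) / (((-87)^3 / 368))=2282423777 / 1066774860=2.14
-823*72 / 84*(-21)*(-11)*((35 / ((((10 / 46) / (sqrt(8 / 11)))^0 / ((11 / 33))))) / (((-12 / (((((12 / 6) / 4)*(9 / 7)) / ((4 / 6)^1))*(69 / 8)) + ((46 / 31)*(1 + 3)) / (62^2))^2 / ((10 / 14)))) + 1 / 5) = -48794032963317697407 / 71097796178890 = -686294.59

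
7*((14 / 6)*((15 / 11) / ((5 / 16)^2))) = 12544 / 55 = 228.07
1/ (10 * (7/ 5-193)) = -1/ 1916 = -0.00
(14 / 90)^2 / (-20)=-49 / 40500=-0.00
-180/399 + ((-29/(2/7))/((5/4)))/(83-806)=-162902/480795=-0.34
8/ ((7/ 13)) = 104/ 7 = 14.86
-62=-62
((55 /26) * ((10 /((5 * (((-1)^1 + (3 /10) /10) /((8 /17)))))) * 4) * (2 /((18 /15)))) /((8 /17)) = -110000 /3783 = -29.08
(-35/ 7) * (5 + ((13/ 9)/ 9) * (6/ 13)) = -685/ 27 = -25.37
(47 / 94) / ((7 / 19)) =19 / 14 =1.36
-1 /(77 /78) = -78 /77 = -1.01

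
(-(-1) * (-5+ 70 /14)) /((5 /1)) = 0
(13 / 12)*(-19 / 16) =-247 / 192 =-1.29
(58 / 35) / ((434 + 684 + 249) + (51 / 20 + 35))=232 / 196637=0.00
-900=-900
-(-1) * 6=6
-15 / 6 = -5 / 2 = -2.50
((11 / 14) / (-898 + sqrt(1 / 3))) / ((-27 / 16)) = 88*sqrt(3) / 457230879 + 79024 / 152410293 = 0.00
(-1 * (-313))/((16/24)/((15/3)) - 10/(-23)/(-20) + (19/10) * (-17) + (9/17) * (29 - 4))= -367149/22232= -16.51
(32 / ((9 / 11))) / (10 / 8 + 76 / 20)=7040 / 909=7.74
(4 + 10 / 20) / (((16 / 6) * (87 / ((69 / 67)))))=621 / 31088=0.02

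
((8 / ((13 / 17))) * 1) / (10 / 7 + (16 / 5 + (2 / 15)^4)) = 24097500 / 10662353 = 2.26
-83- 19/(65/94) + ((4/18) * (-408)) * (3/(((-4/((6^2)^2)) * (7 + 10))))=329779/65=5073.52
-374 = -374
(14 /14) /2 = 0.50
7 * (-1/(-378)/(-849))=-1/45846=-0.00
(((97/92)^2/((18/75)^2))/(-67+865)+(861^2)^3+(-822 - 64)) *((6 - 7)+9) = 99060372223918718431829425/30394224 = 3259184120769746200.19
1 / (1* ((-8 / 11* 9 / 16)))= -22 / 9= -2.44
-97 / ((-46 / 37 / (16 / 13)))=28712 / 299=96.03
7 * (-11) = -77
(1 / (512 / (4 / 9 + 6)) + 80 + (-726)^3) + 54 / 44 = -9698061409601 / 25344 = -382657094.76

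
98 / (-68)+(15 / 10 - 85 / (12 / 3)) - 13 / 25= -36909 / 1700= -21.71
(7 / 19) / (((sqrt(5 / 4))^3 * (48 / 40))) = 28 * sqrt(5) / 285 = 0.22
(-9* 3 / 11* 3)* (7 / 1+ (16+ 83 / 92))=-178119 / 1012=-176.01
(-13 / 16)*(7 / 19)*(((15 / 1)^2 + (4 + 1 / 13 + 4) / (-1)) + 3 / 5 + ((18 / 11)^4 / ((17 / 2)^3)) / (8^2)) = -65.11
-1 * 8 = -8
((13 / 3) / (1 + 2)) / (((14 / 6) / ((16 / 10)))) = 104 / 105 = 0.99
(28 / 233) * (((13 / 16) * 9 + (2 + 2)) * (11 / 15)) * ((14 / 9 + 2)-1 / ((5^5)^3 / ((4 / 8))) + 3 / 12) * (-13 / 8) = -757501129147129367 / 122871093750000000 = -6.17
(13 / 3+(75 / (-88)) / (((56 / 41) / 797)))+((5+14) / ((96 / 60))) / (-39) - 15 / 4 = -31842211 / 64064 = -497.04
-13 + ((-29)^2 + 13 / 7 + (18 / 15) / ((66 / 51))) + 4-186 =648.78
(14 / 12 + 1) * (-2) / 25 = -13 / 75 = -0.17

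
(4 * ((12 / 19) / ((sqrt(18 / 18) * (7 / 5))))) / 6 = 40 / 133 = 0.30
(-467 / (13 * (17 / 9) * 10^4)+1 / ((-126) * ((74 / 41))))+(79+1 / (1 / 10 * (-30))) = 405219670307 / 5151510000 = 78.66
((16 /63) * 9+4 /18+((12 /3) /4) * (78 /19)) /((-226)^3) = -1979 /3454295418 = -0.00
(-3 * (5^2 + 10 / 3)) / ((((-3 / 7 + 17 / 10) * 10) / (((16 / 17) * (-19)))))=10640 / 89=119.55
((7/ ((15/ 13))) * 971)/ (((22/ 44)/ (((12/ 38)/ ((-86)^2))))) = 88361/ 175655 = 0.50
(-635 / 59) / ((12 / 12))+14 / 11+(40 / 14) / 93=-3996529 / 422499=-9.46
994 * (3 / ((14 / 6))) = 1278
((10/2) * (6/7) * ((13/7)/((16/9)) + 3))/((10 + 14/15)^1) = 101925/64288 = 1.59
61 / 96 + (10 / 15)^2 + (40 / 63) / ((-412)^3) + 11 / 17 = 21557682385 / 12483313248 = 1.73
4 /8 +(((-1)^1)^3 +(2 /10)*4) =3 /10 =0.30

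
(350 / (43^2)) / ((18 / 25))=4375 / 16641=0.26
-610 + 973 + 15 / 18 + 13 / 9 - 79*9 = -6223 / 18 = -345.72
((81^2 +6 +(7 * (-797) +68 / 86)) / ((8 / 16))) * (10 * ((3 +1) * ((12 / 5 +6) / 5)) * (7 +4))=314293056 / 215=1461828.17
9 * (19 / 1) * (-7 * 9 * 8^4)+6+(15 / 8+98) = -353008817 / 8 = -44126102.12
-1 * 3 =-3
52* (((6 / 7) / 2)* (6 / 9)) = 104 / 7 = 14.86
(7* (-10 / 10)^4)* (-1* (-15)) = 105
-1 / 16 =-0.06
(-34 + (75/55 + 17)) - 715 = -8037/11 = -730.64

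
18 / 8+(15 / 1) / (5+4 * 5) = 57 / 20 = 2.85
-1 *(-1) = 1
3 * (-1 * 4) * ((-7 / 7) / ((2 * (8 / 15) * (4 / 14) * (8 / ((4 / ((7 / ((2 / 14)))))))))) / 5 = 9 / 112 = 0.08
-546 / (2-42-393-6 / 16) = 4368 / 3467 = 1.26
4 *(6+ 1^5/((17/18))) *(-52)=-24960/17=-1468.24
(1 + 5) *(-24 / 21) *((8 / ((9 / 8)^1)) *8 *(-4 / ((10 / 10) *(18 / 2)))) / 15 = 32768 / 2835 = 11.56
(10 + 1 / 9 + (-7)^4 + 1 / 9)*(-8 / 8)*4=-86804 / 9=-9644.89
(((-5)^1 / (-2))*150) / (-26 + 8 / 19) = -2375 / 162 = -14.66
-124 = -124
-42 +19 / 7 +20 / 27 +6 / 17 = -122711 / 3213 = -38.19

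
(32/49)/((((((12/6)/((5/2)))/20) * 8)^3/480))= 468750/49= 9566.33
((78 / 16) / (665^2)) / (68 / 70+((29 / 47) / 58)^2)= 28717 / 2530866310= 0.00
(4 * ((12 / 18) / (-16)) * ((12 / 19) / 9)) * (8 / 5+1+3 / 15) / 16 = -7 / 3420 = -0.00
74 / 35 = 2.11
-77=-77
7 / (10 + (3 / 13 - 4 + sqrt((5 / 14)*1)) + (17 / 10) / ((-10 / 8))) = 50418550 / 34554321 - 739375*sqrt(70) / 34554321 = 1.28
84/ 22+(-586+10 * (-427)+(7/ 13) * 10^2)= -686162/ 143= -4798.34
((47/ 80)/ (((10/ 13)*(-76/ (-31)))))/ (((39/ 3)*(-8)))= -1457/ 486400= -0.00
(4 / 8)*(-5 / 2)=-5 / 4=-1.25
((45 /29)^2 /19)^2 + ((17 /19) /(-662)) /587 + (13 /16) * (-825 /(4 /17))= -9045010238166407941 /3175011206462528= -2848.81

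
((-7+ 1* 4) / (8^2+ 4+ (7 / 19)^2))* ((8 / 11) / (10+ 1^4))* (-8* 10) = 231040 / 992079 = 0.23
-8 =-8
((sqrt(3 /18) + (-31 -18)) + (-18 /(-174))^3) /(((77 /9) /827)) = -8894638062 /1877953 + 2481 *sqrt(6) /154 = -4696.89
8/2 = 4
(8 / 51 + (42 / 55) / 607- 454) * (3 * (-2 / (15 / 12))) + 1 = 6184654269 / 2837725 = 2179.44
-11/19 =-0.58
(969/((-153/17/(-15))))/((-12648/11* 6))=-1045/4464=-0.23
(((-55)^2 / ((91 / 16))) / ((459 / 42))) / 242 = 400 / 1989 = 0.20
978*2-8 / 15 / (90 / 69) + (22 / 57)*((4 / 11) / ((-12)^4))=7223171353 / 3693600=1955.59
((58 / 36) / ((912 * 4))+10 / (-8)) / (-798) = 82051 / 52399872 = 0.00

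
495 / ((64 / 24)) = 1485 / 8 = 185.62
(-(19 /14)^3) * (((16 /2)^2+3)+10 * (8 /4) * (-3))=-17.50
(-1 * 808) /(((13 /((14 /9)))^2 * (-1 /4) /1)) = 633472 /13689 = 46.28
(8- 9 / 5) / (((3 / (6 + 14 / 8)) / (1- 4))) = -961 / 20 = -48.05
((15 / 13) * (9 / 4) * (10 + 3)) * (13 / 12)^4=46.49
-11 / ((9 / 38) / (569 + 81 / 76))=-476575 / 18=-26476.39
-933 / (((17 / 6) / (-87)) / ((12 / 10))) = 2922156 / 85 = 34378.31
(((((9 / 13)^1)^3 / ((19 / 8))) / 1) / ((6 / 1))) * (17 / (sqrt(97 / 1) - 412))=-2269296 / 2360524907 - 5508 * sqrt(97) / 2360524907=-0.00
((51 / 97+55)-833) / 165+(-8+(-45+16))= -133520 / 3201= -41.71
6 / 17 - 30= -29.65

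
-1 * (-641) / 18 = 35.61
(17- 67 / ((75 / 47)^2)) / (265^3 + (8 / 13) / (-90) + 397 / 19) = -6468683 / 12927888377750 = -0.00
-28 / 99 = -0.28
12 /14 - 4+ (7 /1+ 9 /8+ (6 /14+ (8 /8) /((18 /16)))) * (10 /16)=1589 /576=2.76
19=19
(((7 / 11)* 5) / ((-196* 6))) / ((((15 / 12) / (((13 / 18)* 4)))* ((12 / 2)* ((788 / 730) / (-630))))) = 23725 / 39006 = 0.61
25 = 25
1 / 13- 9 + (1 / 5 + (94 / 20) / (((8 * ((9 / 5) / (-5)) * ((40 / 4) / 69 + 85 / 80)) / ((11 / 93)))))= -214735844 / 24173955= -8.88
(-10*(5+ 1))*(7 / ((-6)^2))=-35 / 3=-11.67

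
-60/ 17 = -3.53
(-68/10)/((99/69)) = -782/165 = -4.74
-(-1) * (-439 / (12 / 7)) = -3073 / 12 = -256.08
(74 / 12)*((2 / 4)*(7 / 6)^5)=621859 / 93312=6.66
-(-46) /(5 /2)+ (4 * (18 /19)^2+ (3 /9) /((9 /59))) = 1178179 /48735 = 24.18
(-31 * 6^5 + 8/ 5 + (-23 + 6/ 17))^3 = -8604474793439596142149/ 614125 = -14010950203036183.42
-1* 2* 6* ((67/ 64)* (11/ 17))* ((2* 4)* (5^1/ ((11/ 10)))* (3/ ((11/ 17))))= -15075/ 11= -1370.45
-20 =-20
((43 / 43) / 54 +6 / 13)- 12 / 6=-1067 / 702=-1.52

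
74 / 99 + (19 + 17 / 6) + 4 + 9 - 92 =-11171 / 198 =-56.42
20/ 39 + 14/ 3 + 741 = 29101/ 39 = 746.18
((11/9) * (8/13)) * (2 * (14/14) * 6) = 352/39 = 9.03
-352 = -352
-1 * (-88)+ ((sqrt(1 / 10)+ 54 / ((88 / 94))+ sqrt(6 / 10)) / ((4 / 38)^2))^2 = 88+ 130321 * (11 * sqrt(10)+ 22 * sqrt(15)+ 6345)^2 / 193600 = 28134954.46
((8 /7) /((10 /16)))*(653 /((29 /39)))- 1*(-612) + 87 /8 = 18096849 /8120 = 2228.68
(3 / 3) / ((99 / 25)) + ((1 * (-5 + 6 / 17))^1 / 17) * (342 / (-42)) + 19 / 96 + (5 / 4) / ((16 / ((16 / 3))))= 19822685 / 6408864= 3.09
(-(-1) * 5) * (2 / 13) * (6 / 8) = 15 / 26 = 0.58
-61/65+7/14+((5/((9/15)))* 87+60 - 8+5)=781.56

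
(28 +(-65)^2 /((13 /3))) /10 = 100.30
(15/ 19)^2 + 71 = 71.62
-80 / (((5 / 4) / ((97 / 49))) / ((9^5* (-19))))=6964947648 / 49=142141788.73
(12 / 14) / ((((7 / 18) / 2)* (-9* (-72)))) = 1 / 147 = 0.01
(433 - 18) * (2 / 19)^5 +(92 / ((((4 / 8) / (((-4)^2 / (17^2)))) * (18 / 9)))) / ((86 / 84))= 153247375136 / 30770482273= 4.98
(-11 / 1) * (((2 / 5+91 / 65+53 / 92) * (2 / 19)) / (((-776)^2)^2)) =-12023 / 1584631635845120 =-0.00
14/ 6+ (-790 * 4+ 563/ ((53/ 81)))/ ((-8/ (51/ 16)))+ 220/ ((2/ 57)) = 146301709/ 20352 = 7188.57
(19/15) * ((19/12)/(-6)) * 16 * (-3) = 722/45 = 16.04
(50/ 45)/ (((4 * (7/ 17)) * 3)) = 85/ 378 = 0.22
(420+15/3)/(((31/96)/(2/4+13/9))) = 2559.14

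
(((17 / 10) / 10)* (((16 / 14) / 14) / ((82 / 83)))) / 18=0.00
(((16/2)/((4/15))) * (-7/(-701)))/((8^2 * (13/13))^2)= 0.00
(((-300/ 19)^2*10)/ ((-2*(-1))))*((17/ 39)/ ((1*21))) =850000/ 32851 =25.87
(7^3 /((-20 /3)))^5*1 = -1153657446916149 /3200000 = -360517952.16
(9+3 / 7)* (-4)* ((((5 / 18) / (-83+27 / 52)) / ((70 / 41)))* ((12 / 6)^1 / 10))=46904 / 3152415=0.01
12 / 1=12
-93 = -93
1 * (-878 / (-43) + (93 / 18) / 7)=21.16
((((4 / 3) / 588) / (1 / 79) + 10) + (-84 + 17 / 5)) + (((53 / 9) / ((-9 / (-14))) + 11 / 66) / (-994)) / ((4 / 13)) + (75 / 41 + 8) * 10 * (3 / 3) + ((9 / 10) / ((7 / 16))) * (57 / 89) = 479737042339 / 16452552816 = 29.16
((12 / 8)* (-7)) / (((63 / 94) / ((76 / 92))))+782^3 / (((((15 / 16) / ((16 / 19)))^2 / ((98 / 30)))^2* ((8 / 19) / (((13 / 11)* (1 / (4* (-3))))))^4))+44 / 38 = 58698458834588771627821 / 5903162667703125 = 9943561.13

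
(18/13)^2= 324/169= 1.92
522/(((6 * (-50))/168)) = -292.32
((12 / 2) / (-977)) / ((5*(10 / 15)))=-9 / 4885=-0.00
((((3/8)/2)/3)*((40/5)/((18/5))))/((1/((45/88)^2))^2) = 2278125/239878144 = 0.01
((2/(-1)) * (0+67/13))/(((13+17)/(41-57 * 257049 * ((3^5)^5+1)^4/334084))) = 7766060344317477787419063000000000000000000000000.00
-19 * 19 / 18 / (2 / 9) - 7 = -389 / 4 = -97.25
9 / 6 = 3 / 2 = 1.50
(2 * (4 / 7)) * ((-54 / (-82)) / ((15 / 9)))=648 / 1435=0.45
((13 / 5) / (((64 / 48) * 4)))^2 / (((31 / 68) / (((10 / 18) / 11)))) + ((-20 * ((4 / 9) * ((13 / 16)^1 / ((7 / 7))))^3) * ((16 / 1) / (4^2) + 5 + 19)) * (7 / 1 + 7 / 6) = -45880807999 / 238645440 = -192.26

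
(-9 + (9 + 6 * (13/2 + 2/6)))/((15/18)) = 246/5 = 49.20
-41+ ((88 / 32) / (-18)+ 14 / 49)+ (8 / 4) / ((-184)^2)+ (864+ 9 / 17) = 14932907195 / 18129888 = 823.66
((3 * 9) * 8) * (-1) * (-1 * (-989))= -213624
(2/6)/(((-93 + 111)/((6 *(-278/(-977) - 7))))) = -729/977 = -0.75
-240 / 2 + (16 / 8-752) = -870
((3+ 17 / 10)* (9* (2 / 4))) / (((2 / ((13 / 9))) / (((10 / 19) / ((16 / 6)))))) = 1833 / 608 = 3.01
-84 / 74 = -42 / 37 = -1.14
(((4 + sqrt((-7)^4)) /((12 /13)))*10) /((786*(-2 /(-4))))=3445 /2358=1.46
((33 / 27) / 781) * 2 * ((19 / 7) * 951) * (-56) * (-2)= 192736 / 213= 904.86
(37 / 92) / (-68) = -37 / 6256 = -0.01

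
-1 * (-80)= 80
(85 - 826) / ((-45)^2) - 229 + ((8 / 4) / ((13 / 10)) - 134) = -3175036 / 8775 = -361.83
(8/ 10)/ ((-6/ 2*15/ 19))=-76/ 225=-0.34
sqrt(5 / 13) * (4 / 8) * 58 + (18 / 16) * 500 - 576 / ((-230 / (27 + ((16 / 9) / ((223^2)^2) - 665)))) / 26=29 * sqrt(65) / 13 + 3704838174139283 / 7394190588590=519.03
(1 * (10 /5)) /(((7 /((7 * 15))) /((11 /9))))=110 /3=36.67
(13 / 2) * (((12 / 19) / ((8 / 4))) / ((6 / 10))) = 65 / 19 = 3.42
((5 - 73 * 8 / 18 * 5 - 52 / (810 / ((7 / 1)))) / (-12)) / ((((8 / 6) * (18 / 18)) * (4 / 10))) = 24.64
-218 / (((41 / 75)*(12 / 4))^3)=-3406250 / 68921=-49.42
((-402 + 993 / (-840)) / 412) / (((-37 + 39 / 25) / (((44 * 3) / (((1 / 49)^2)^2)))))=15340147814145 / 730064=21012058.96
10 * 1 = 10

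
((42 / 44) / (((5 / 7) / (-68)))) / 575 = -4998 / 31625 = -0.16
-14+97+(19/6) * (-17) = 175/6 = 29.17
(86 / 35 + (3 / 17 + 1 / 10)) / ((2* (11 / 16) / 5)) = 13012 / 1309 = 9.94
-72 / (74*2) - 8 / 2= -166 / 37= -4.49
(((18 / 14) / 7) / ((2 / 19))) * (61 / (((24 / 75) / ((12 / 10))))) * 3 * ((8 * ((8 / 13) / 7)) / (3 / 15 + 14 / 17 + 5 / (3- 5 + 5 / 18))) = -3298282200 / 7361809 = -448.03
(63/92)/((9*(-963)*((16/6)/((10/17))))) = -35/2008176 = -0.00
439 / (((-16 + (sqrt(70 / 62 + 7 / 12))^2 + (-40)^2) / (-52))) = -8492016 / 589885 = -14.40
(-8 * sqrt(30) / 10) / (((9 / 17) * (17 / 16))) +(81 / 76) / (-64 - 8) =-64 * sqrt(30) / 45 - 9 / 608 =-7.80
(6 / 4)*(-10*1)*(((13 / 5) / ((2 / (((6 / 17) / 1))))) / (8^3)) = -117 / 8704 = -0.01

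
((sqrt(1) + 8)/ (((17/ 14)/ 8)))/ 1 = 1008/ 17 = 59.29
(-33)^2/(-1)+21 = -1068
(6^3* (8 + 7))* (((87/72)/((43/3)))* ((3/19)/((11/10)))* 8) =2818800/8987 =313.65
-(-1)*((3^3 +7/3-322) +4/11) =-9646/33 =-292.30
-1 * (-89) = 89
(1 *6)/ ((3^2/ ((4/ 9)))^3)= 128/ 177147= 0.00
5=5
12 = 12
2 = 2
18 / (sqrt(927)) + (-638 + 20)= -618 + 6 * sqrt(103) / 103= -617.41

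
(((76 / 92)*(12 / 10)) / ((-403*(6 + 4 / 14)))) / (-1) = 399 / 1019590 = 0.00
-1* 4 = -4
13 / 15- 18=-257 / 15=-17.13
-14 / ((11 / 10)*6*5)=-14 / 33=-0.42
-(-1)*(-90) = -90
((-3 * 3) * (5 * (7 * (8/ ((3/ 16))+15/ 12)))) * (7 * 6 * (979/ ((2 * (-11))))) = 103421115/ 4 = 25855278.75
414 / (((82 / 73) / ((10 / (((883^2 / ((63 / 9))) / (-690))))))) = -729861300 / 31967249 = -22.83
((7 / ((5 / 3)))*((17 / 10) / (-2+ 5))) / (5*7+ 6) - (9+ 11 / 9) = -187529 / 18450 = -10.16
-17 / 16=-1.06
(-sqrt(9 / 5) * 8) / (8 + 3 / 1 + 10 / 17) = -0.93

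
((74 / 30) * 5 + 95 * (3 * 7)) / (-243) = -8.26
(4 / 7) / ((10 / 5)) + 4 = 30 / 7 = 4.29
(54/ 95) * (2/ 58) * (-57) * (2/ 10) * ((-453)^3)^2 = -1399923250766981298/ 725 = -1930928621747560.41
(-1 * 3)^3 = -27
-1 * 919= -919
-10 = -10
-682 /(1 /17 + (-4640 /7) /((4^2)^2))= 59024 /219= 269.52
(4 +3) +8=15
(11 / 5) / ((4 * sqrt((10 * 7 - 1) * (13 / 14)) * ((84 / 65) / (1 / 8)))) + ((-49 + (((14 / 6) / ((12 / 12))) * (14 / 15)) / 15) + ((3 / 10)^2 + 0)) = -26333 / 540 + 11 * sqrt(12558) / 185472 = -48.76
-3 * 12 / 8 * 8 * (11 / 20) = -99 / 5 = -19.80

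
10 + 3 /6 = 21 /2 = 10.50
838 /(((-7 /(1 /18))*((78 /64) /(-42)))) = 26816 /117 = 229.20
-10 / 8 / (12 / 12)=-5 / 4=-1.25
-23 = -23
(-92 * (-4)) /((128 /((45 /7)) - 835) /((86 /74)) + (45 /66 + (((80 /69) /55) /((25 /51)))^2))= -264997260000 /504554702413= -0.53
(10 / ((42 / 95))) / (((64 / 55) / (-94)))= -1227875 / 672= -1827.19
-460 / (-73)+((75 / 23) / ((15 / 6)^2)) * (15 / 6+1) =13646 / 1679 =8.13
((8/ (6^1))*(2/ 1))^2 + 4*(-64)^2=147520/ 9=16391.11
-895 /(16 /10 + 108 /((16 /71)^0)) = -4475 /548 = -8.17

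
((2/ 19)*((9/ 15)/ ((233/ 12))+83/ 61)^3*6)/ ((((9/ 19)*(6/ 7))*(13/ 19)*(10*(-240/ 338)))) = -1672111751025847859/ 1938032434077975000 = -0.86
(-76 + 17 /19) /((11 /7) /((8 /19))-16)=6.12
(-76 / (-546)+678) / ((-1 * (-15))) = 185132 / 4095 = 45.21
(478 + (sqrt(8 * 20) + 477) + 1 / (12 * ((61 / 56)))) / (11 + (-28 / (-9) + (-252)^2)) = 36 * sqrt(10) / 571663 + 524337 / 34871443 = 0.02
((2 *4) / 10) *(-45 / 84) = -3 / 7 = -0.43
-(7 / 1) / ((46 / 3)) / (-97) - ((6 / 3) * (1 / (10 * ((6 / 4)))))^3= 35179 / 15059250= 0.00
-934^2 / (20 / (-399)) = 87017511 / 5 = 17403502.20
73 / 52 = 1.40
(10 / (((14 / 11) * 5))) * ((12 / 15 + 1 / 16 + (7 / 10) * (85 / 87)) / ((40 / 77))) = 1302323 / 278400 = 4.68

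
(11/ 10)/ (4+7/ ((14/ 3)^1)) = 1/ 5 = 0.20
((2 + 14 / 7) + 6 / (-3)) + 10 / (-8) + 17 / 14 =55 / 28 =1.96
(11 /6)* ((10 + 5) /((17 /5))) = 275 /34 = 8.09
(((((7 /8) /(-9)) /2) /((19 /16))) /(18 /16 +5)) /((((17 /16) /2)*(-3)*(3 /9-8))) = -256 /468027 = -0.00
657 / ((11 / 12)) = 7884 / 11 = 716.73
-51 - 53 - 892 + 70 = -926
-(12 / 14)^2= -36 / 49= -0.73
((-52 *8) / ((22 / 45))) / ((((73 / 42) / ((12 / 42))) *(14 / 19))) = -1067040 / 5621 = -189.83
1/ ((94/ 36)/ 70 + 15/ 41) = 51660/ 20827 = 2.48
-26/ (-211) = 26/ 211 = 0.12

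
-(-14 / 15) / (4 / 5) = 7 / 6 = 1.17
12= 12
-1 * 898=-898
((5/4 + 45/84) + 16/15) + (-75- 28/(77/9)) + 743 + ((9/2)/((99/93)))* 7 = 805232/1155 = 697.17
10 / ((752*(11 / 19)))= 0.02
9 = 9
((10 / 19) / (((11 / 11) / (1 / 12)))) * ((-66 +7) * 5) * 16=-11800 / 57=-207.02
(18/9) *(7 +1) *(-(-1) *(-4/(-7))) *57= 3648/7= 521.14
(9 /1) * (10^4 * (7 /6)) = 105000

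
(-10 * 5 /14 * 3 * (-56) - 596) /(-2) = -2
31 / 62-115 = -229 / 2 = -114.50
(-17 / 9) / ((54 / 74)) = -629 / 243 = -2.59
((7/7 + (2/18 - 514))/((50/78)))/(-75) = 60008/5625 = 10.67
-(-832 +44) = 788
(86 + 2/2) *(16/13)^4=5701632/28561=199.63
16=16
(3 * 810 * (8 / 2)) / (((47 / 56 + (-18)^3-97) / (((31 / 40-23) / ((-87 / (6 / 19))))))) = -8065008 / 60973109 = -0.13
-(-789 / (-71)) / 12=-263 / 284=-0.93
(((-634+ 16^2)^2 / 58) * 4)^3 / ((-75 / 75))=-23336772152504832 / 24389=-956856457932.05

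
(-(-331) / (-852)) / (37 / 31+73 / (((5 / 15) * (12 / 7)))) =-10261 / 3405657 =-0.00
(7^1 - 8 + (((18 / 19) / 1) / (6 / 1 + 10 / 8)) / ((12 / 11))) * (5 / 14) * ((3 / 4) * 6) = -21825 / 15428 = -1.41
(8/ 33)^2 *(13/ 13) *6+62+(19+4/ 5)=149107/ 1815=82.15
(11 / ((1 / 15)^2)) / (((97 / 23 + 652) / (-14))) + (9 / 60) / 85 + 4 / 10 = -149389609 / 2850900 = -52.40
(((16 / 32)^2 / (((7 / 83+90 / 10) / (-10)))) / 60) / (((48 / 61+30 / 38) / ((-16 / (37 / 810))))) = 2885910 / 2831647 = 1.02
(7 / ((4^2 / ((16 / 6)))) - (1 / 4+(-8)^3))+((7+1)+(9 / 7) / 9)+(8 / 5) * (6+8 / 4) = 224221 / 420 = 533.86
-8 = -8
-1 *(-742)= 742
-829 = -829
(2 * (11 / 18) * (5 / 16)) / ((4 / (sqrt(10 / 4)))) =55 * sqrt(10) / 1152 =0.15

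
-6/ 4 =-3/ 2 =-1.50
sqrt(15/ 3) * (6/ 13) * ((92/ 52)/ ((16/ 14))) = 483 * sqrt(5)/ 676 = 1.60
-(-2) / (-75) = -0.03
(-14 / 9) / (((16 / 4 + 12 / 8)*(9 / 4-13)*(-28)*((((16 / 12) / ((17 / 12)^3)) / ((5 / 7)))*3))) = -24565 / 51492672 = -0.00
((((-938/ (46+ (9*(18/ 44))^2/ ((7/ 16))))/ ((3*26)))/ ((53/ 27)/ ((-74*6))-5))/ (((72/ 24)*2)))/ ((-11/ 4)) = -0.00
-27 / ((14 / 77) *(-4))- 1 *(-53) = 721 / 8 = 90.12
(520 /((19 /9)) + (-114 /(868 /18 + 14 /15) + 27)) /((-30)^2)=632747 /2101400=0.30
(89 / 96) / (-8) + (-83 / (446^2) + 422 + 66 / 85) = 1372085557747 / 3246309120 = 422.66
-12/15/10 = -2/25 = -0.08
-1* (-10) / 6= 5 / 3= 1.67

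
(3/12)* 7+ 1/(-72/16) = 55/36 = 1.53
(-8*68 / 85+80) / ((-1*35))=-368 / 175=-2.10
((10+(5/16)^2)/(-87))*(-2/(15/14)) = 3619/16704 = 0.22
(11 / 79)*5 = 55 / 79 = 0.70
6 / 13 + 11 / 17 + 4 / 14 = 2157 / 1547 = 1.39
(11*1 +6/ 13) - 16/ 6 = 343/ 39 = 8.79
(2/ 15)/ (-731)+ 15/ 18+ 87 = 1926181/ 21930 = 87.83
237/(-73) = -3.25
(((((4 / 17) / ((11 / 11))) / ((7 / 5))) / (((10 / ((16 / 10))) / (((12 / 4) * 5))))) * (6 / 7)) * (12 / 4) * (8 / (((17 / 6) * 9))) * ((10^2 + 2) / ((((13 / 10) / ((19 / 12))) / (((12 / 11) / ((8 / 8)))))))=5253120 / 119119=44.10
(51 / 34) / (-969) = -1 / 646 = -0.00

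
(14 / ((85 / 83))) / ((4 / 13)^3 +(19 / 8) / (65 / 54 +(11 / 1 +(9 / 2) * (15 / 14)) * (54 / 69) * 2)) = 2305414093528 / 20336432665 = 113.36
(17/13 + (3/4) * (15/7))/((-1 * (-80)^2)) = -1061/2329600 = -0.00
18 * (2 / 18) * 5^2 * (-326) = -16300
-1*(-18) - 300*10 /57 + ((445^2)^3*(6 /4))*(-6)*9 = -11950846981077797533 /19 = -628991946372515659.63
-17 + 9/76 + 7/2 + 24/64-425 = -66577/152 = -438.01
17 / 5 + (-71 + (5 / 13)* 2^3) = -4194 / 65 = -64.52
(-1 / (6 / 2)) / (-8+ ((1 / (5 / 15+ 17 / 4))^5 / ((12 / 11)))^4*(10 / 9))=876421544333880634307861328125 / 21034117064013011967216075184056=0.04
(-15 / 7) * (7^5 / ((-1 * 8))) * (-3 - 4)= -252105 / 8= -31513.12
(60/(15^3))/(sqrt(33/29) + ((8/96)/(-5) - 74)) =-2060624/8577497235 - 64 *sqrt(957)/571833149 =-0.00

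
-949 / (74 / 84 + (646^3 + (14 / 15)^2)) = -2989350 / 849196333919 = -0.00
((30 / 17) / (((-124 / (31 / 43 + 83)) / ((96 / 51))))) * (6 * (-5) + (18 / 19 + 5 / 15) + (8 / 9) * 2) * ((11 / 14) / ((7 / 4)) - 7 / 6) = -914896000 / 21097391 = -43.37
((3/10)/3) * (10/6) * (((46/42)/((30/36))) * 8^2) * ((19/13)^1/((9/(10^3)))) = 5593600/2457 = 2276.60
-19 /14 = -1.36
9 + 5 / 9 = 9.56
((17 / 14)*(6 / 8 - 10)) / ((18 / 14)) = -629 / 72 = -8.74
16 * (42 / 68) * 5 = 840 / 17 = 49.41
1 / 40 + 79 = 3161 / 40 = 79.02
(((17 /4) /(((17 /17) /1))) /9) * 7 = 119 /36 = 3.31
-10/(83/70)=-700/83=-8.43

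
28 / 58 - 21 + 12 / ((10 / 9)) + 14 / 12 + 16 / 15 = -6511 / 870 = -7.48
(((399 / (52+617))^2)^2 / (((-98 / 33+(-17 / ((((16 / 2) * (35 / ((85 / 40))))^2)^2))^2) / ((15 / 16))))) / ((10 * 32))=-19174583910044376801843609600000000 / 153613602620253112365888291420425824703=-0.00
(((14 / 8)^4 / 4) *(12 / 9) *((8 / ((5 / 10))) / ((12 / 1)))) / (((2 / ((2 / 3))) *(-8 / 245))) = -588245 / 13824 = -42.55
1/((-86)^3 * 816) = -1/519021696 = -0.00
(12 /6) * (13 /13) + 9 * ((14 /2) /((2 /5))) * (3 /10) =197 /4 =49.25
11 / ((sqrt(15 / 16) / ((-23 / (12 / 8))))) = -2024 * sqrt(15) / 45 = -174.20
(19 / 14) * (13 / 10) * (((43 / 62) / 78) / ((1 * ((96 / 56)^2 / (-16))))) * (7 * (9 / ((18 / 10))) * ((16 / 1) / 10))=-40033 / 8370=-4.78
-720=-720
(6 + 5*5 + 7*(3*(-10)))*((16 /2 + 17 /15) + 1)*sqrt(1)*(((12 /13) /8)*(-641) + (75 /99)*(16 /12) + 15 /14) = 17619002936 /135135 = 130380.75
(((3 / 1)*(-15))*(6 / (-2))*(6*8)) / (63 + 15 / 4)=8640 / 89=97.08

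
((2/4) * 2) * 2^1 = 2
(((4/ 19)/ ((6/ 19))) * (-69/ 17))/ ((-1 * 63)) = 46/ 1071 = 0.04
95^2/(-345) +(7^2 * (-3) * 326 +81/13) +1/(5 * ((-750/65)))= -10750981387/224250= -47941.95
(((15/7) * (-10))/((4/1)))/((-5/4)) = 30/7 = 4.29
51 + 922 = 973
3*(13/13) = 3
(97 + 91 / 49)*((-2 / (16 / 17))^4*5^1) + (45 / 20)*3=72294049 / 7168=10085.67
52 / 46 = 26 / 23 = 1.13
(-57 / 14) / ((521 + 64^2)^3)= -1 / 24173125326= -0.00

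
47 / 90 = 0.52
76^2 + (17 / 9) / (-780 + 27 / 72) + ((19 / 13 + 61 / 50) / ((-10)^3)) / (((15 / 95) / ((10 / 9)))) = 21074495829757 / 3648645000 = 5775.98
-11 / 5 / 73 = -11 / 365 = -0.03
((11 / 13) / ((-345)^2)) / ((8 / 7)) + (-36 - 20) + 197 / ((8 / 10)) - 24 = 2057942327 / 12378600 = 166.25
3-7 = -4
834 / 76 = 417 / 38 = 10.97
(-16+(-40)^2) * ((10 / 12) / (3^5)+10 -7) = 385352 / 81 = 4757.43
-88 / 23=-3.83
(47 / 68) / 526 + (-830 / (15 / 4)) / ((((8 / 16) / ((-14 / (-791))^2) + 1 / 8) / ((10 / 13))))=-0.11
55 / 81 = 0.68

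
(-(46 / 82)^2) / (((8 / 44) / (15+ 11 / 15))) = -686642 / 25215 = -27.23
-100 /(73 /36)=-3600 /73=-49.32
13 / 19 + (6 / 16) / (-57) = 103 / 152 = 0.68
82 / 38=41 / 19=2.16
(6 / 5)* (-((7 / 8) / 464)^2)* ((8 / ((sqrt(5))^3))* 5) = -147* sqrt(5) / 21529600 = -0.00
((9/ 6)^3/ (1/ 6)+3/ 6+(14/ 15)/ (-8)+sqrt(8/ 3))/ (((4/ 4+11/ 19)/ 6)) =38 * sqrt(6)/ 15+11761/ 150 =84.61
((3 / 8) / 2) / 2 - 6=-189 / 32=-5.91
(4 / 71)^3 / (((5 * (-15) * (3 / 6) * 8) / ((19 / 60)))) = -76 / 402649875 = -0.00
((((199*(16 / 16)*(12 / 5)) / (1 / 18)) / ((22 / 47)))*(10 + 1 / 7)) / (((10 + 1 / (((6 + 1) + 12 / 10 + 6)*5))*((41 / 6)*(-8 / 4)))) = -1697345028 / 1247015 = -1361.13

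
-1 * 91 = -91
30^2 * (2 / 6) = 300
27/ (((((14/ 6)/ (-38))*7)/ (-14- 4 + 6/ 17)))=923400/ 833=1108.52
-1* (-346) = 346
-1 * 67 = -67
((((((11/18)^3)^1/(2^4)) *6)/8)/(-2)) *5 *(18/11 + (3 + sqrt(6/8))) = -10285/82944 - 6655 *sqrt(3)/497664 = -0.15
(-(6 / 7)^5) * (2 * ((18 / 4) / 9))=-7776 / 16807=-0.46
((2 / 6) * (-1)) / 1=-1 / 3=-0.33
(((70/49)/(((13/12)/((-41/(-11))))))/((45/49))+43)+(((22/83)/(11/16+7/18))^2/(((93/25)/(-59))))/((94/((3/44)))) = 200080344170351/4138056502437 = 48.35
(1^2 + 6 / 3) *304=912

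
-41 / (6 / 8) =-164 / 3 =-54.67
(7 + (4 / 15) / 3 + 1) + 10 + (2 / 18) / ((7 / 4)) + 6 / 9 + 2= 2186 / 105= 20.82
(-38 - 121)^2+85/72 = 1820317/72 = 25282.18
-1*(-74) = 74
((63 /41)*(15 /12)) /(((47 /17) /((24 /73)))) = 32130 /140671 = 0.23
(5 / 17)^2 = 25 / 289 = 0.09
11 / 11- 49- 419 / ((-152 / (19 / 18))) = -6493 / 144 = -45.09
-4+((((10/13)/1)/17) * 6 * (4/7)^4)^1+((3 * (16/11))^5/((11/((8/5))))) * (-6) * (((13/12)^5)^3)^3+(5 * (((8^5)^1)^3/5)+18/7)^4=2153864689232331465477532630663339660249447694881527739575938292778661227956334917852335219819077381529527/1405462288010787733744021827289337799684557258096640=1532495540866336864400282000000000000000000000000000000.00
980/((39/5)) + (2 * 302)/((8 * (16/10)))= 107845/624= 172.83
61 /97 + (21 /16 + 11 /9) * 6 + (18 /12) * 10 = 71789 /2328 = 30.84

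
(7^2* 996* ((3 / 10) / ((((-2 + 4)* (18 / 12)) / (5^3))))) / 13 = 610050 / 13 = 46926.92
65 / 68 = 0.96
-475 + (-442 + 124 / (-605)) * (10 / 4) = -191242 / 121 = -1580.51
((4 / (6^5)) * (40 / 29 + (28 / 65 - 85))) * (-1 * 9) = 52271 / 135720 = 0.39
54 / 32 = 27 / 16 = 1.69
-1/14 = -0.07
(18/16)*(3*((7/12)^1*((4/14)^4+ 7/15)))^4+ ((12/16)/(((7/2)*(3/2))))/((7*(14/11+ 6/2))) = 4004873892682933007/7494226542109440000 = 0.53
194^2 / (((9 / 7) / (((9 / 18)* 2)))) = 263452 / 9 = 29272.44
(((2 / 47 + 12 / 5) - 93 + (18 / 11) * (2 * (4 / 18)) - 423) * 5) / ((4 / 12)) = -3976998 / 517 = -7692.45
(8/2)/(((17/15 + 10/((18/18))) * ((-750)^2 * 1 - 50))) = 6/9392915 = 0.00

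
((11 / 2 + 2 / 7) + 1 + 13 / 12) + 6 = 1165 / 84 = 13.87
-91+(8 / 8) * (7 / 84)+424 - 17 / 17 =3985 / 12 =332.08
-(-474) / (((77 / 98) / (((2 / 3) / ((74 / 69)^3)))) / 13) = 2361651201 / 557183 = 4238.56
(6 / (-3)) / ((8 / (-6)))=3 / 2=1.50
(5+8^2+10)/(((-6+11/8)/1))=-632/37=-17.08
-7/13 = -0.54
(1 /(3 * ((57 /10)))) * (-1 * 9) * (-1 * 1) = 10 /19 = 0.53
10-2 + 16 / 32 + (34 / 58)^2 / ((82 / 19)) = 295834 / 34481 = 8.58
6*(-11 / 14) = -33 / 7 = -4.71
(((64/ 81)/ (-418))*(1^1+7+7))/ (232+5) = -160/ 1337391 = -0.00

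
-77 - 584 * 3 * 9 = -15845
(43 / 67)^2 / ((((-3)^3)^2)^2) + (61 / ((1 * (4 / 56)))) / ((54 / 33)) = 1245038305666 / 2385638649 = 521.89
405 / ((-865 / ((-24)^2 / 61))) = -46656 / 10553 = -4.42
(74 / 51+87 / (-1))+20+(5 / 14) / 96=-65.55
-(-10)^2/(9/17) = -188.89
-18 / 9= -2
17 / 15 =1.13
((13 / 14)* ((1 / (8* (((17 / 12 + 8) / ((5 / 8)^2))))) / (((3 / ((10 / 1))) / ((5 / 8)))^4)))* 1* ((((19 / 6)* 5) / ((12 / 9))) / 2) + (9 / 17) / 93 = 6423091516021 / 11801868632064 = 0.54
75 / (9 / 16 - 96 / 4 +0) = -16 / 5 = -3.20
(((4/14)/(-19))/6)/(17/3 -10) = 0.00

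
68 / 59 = 1.15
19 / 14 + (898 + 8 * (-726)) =-68721 / 14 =-4908.64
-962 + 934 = -28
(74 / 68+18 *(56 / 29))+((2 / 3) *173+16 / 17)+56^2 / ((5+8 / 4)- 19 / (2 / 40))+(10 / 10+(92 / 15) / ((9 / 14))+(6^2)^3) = 2324130545189 / 49650030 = 46810.25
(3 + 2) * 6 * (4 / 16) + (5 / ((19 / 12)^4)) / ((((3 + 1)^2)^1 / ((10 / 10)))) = 1967775 / 260642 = 7.55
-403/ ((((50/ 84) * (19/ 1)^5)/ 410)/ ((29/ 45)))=-13416676/ 185707425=-0.07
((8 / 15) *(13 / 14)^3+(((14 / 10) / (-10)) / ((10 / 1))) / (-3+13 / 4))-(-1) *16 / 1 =2105722 / 128625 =16.37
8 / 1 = 8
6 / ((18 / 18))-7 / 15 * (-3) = 37 / 5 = 7.40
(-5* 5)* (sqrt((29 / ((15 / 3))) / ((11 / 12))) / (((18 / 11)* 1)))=-5* sqrt(4785) / 9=-38.43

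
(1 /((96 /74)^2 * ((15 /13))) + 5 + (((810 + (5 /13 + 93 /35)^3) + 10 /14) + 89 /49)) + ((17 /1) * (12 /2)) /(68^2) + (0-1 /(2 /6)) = 9333038065324391 /11068450848000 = 843.21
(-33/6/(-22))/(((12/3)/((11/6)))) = 11/96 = 0.11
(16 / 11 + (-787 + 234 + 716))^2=3272481 / 121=27045.30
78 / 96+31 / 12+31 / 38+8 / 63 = 83093 / 19152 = 4.34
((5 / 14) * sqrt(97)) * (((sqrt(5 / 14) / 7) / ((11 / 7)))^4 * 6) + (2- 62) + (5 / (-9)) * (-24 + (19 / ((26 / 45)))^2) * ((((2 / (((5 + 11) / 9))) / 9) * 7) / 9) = -117.11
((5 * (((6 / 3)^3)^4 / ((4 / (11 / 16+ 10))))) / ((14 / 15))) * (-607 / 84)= -20759400 / 49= -423661.22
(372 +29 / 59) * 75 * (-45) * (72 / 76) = -1335102750 / 1121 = -1190992.64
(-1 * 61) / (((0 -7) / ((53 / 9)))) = 3233 / 63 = 51.32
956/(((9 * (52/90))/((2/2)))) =183.85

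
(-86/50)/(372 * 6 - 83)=-43/53725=-0.00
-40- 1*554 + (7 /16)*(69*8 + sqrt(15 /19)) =-705 /2 + 7*sqrt(285) /304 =-352.11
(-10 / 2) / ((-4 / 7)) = 35 / 4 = 8.75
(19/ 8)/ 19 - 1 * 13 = -103/ 8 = -12.88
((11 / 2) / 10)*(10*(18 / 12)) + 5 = 53 / 4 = 13.25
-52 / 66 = -26 / 33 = -0.79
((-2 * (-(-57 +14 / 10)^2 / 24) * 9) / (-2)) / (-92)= 12.60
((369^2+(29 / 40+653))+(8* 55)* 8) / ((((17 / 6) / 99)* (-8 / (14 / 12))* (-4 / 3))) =11670235731 / 21760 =536315.98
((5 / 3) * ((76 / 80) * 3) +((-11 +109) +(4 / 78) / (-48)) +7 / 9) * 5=484505 / 936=517.63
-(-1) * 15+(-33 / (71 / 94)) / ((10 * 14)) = 72999 / 4970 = 14.69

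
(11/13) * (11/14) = 121/182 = 0.66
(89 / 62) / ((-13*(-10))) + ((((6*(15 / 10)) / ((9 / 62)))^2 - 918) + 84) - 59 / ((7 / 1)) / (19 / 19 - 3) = 170062593 / 56420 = 3014.23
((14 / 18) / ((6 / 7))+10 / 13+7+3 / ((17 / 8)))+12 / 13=131411 / 11934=11.01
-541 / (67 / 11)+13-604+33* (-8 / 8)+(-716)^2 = 34300193 / 67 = 511943.18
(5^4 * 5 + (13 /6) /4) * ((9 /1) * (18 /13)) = 2025351 /52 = 38949.06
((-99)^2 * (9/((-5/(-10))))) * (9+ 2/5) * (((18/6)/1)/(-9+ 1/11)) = -136812159/245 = -558416.98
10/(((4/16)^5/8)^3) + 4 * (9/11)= 60473139527716/11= 5497558138883.27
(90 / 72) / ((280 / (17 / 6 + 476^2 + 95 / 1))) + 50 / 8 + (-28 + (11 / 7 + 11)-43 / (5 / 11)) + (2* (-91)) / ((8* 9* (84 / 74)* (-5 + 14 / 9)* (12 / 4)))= 567697219 / 624960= 908.37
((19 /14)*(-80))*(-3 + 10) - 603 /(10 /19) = -19057 /10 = -1905.70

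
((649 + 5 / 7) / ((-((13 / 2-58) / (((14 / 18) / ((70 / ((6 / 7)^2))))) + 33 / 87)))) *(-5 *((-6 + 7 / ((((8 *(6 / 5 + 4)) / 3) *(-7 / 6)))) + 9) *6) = -528227460 / 66591161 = -7.93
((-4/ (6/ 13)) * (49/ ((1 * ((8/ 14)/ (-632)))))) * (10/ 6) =7045220/ 9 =782802.22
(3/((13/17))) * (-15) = -765/13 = -58.85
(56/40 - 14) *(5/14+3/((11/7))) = -3141/110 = -28.55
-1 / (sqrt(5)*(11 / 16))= -16*sqrt(5) / 55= -0.65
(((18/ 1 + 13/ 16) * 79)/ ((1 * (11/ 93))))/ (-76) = -2211447/ 13376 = -165.33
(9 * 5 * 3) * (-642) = -86670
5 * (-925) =-4625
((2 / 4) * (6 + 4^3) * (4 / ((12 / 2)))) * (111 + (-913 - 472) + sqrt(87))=-89180 / 3 + 70 * sqrt(87) / 3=-29509.03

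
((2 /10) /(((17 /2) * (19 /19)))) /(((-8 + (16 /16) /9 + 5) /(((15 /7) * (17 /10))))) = -27 /910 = -0.03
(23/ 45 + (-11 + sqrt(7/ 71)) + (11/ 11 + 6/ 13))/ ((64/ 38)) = -100339/ 18720 + 19 * sqrt(497)/ 2272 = -5.17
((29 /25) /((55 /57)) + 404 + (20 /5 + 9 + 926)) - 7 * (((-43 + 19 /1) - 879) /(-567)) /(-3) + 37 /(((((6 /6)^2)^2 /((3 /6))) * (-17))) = 5100108487 /3786750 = 1346.83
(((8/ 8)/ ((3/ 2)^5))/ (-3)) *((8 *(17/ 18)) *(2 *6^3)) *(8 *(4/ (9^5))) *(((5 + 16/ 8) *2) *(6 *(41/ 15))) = -1279000576/ 71744535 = -17.83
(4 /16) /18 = 1 /72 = 0.01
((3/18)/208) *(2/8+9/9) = 5/4992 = 0.00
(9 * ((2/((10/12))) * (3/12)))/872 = 27/4360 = 0.01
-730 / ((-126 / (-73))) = -26645 / 63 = -422.94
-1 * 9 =-9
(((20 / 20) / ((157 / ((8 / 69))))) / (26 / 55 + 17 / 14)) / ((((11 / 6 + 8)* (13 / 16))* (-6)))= -98560 / 10793275389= -0.00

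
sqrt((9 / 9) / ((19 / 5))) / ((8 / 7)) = 7* sqrt(95) / 152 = 0.45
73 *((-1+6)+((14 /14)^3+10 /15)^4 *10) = 485815 /81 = 5997.72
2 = 2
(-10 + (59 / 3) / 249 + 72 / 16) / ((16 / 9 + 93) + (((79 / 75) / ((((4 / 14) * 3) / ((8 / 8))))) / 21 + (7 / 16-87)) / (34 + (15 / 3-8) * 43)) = -461643000 / 8148628169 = -0.06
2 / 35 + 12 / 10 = 44 / 35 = 1.26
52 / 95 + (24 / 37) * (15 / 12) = 4774 / 3515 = 1.36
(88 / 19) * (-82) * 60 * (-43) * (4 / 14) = 37234560 / 133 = 279959.10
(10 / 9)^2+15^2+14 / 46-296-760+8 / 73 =-112790974 / 135999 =-829.35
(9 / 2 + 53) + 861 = 1837 / 2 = 918.50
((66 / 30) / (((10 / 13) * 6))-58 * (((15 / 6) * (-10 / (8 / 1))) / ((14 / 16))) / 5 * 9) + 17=819701 / 2100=390.33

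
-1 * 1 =-1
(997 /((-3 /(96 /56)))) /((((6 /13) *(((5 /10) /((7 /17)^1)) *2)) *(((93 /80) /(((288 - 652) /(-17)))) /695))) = -524619804800 /80631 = -6506428.11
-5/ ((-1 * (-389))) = -5/ 389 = -0.01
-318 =-318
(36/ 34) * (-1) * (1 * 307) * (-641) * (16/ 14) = 28337328/ 119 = 238128.81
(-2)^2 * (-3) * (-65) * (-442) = -344760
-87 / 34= -2.56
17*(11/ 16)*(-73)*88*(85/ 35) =-2552737/ 14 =-182338.36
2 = 2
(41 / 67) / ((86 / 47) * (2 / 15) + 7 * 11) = 28905 / 3648619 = 0.01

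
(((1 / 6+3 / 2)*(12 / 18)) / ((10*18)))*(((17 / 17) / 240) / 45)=1 / 1749600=0.00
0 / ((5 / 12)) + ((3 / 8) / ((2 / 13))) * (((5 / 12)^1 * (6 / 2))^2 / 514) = 975 / 131584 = 0.01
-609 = -609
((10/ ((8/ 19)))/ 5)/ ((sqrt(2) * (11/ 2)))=19 * sqrt(2)/ 44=0.61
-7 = -7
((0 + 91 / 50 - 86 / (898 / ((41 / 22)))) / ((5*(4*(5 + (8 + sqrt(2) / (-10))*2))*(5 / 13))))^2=6942861374761 / (6098430250000*(105 - sqrt(2))^2)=0.00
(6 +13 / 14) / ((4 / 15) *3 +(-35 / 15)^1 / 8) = 13.63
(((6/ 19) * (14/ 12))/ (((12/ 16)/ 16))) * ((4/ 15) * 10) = 3584/ 171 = 20.96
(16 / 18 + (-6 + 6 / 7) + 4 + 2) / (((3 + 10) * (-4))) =-55 / 1638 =-0.03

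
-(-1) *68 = 68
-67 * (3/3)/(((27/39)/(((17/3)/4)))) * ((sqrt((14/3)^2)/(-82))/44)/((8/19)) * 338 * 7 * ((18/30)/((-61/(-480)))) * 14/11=5987.70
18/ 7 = 2.57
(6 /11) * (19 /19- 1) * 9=0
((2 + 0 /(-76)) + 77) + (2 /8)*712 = 257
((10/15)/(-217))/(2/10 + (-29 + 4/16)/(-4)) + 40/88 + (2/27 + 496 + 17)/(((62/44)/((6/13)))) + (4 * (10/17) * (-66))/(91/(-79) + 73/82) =80537065386017/105689506923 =762.02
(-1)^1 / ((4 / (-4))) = 1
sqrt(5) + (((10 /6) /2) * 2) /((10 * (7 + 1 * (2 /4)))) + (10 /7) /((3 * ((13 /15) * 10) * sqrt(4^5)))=3137 /131040 + sqrt(5)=2.26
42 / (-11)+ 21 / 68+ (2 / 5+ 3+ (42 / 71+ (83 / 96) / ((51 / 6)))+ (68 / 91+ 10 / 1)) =3285692677 / 289969680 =11.33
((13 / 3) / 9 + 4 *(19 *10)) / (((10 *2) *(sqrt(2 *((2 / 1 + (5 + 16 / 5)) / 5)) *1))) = 20533 *sqrt(102) / 11016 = 18.82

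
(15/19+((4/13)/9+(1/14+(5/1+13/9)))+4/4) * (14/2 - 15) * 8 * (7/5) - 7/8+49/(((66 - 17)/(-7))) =-67143253/88920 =-755.10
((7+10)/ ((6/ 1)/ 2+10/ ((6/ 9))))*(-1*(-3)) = 17/ 6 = 2.83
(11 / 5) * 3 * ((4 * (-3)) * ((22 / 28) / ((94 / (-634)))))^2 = 14445092772 / 541205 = 26690.61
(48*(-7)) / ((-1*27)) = 112 / 9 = 12.44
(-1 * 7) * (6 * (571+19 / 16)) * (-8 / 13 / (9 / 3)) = 64085 / 13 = 4929.62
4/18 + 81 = 731/9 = 81.22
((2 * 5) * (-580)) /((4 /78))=-113100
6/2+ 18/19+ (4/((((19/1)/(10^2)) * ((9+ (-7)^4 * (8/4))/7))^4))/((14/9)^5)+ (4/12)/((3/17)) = 25670292181830347841134/4398416795548130604543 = 5.84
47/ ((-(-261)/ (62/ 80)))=1457/ 10440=0.14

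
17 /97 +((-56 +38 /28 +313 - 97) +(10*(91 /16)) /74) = 65239801 /401968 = 162.30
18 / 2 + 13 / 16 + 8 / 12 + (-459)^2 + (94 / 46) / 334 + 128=38868366863 / 184368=210819.49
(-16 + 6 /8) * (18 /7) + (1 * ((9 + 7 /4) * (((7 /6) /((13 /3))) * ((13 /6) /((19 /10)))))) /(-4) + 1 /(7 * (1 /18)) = -37.47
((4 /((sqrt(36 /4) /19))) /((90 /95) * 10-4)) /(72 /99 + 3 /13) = 3971 /822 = 4.83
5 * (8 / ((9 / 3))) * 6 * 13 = 1040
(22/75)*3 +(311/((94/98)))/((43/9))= 68.74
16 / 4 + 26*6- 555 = -395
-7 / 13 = -0.54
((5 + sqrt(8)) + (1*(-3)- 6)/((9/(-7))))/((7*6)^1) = sqrt(2)/21 + 2/7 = 0.35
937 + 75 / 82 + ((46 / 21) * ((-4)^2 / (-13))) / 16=20992385 / 22386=937.75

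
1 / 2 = 0.50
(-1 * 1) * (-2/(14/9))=9/7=1.29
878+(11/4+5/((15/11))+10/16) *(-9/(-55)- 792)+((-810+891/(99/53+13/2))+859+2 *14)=-1761868211/390280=-4514.37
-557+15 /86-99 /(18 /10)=-52617 /86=-611.83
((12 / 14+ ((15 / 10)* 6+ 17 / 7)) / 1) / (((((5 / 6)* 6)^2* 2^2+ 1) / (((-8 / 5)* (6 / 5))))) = -4128 / 17675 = -0.23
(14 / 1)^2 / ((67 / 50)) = 9800 / 67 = 146.27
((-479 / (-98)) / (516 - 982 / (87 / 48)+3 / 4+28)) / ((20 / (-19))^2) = 5014651 / 3361400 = 1.49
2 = 2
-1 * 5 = -5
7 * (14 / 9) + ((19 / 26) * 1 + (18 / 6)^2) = 4825 / 234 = 20.62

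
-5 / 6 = -0.83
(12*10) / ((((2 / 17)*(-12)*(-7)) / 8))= 680 / 7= 97.14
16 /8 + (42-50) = -6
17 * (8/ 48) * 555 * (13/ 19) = 40885/ 38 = 1075.92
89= 89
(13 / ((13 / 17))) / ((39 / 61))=1037 / 39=26.59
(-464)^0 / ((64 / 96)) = 3 / 2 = 1.50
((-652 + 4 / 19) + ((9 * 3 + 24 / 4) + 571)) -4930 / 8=-50467 / 76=-664.04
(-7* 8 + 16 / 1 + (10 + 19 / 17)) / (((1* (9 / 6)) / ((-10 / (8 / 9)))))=7365 / 34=216.62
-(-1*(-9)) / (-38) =9 / 38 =0.24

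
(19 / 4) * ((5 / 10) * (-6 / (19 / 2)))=-3 / 2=-1.50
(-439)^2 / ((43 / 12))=2312652 / 43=53782.60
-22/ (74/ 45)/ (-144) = 55/ 592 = 0.09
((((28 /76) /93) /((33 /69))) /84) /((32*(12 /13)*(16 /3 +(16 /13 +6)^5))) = 111016607 /657503606253035520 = 0.00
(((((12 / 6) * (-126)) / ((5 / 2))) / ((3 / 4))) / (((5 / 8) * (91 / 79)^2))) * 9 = -43137792 / 29575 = -1458.59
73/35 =2.09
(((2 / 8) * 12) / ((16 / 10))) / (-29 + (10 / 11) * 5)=-165 / 2152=-0.08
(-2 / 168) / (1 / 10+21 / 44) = -55 / 2667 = -0.02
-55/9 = -6.11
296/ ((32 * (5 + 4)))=37/ 36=1.03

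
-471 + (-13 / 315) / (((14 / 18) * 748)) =-86315473 / 183260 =-471.00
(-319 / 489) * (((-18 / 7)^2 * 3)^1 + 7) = -419485 / 23961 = -17.51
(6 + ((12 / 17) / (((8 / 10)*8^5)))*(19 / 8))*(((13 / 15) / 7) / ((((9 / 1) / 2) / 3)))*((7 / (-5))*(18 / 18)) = -38622961 / 55705600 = -0.69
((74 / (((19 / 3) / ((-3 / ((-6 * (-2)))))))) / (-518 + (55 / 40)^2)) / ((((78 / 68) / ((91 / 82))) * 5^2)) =8288 / 37839925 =0.00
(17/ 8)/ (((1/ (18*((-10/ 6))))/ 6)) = -765/ 2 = -382.50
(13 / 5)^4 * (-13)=-371293 / 625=-594.07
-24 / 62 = -12 / 31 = -0.39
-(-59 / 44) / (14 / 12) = 177 / 154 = 1.15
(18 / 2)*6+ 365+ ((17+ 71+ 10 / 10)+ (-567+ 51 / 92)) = -5377 / 92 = -58.45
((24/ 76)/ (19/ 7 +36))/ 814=21/ 2095643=0.00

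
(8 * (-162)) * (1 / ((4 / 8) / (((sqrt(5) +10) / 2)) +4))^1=-505440 / 1601 - 1296 * sqrt(5) / 1601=-317.51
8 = 8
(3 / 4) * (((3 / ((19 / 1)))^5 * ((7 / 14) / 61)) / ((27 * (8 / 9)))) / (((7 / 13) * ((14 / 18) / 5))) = 142155 / 473667834304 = 0.00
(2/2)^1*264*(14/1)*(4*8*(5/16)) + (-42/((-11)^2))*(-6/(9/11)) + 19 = 406797/11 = 36981.55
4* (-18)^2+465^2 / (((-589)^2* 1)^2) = 162309071601 / 125238481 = 1296.00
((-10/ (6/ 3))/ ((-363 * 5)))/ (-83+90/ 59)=-59/ 1744941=-0.00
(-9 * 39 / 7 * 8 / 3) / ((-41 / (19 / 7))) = 17784 / 2009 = 8.85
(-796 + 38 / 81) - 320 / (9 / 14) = -104758 / 81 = -1293.31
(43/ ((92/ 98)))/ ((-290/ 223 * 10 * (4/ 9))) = -4228749/ 533600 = -7.92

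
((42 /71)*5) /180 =7 /426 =0.02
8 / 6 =4 / 3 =1.33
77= 77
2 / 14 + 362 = 2535 / 7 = 362.14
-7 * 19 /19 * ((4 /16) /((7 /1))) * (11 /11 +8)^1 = -9 /4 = -2.25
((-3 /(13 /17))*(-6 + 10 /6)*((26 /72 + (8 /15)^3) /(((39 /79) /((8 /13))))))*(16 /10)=148761424 /8555625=17.39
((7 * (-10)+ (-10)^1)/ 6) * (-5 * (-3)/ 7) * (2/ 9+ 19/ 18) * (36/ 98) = -4600/ 343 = -13.41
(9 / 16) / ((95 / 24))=27 / 190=0.14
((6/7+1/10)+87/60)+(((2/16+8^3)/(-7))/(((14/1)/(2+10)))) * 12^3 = -106191881/980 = -108359.06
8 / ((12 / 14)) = 28 / 3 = 9.33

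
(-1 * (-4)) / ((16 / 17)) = 17 / 4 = 4.25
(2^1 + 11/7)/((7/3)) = 75/49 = 1.53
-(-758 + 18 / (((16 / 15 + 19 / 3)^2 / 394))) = 860402 / 1369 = 628.49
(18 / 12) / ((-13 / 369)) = -42.58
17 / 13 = 1.31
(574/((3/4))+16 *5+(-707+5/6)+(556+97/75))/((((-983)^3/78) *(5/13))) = -17655261/118732760875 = -0.00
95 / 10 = 9.50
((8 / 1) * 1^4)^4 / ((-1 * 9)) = -4096 / 9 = -455.11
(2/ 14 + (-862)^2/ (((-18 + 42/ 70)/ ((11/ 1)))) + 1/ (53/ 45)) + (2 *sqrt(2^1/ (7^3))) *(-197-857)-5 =-15161942189/ 32277-2108 *sqrt(14)/ 49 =-469905.44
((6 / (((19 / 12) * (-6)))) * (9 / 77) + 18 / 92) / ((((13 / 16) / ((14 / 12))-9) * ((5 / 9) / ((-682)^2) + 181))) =-134201232 / 1655546097185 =-0.00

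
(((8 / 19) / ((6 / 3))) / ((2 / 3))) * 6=36 / 19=1.89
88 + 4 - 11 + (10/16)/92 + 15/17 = 1024597/12512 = 81.89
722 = 722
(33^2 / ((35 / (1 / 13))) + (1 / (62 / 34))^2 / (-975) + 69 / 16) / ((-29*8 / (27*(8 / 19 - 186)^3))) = 34704276616765598391 / 6957986344400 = 4987689.67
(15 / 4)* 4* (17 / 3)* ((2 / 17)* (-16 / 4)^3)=-640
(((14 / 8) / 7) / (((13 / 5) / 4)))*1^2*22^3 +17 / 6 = 319661 / 78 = 4098.22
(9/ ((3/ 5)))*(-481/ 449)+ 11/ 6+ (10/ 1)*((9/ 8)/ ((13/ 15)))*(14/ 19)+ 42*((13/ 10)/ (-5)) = -129681082/ 8317725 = -15.59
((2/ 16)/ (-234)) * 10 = -5/ 936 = -0.01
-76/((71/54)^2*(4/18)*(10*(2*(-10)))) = 124659/126025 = 0.99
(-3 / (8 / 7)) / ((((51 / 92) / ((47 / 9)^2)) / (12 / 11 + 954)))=-36631847 / 297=-123339.55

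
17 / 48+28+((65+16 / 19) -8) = 78611 / 912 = 86.20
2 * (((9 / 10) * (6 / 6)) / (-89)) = -0.02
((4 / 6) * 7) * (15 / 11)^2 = 1050 / 121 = 8.68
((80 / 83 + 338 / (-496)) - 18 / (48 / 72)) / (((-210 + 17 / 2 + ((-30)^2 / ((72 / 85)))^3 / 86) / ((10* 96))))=-45404284800 / 24689387440489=-0.00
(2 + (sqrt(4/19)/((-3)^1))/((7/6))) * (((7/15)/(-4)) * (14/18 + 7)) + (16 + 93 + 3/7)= 14 * sqrt(19)/513 + 20339/189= 107.73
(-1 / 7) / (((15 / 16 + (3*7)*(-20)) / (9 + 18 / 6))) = 64 / 15645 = 0.00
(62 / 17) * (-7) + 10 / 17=-424 / 17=-24.94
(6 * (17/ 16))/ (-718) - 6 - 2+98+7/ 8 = 521935/ 5744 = 90.87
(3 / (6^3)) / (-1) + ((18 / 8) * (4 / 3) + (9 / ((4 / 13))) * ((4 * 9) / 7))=77321 / 504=153.41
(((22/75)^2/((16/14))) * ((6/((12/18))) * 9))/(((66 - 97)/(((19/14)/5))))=-20691/387500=-0.05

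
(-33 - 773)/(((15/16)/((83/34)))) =-535184/255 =-2098.76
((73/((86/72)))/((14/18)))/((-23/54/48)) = -61305984/6923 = -8855.41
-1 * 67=-67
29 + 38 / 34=512 / 17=30.12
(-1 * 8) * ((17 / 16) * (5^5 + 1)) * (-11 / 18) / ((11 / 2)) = 8857 / 3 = 2952.33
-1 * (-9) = 9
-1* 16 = -16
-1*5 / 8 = -5 / 8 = -0.62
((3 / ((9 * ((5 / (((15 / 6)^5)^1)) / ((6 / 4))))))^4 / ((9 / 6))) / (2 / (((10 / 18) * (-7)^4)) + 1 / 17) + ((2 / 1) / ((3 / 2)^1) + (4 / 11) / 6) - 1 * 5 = 114179202284672301 / 1135993683968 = 100510.42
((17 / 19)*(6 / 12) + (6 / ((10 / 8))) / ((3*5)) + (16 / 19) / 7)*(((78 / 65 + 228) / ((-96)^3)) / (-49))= 1127473 / 240242688000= 0.00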